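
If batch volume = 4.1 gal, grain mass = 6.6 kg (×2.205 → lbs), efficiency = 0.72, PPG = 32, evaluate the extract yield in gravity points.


points = lbs × PPG × eff / vol
lbs = 6.6 × 2.205 = 14.5530
points = 14.5530 × 32 × 0.72 / 4.1

81.7808 points


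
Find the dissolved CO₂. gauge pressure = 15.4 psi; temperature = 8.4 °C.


vols = (P + 14.695)·(0.01821 + 0.09011·e^(−0.04·T))
vols = (15.4 + 14.695)·(0.01821 + 0.09011·e^(−0.04·8.4))

2.4860 volumes


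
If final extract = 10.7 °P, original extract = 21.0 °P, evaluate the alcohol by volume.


SG = 259/(259 − P);  ABV = (OG − FG)·131.25
OG = 259/(259 − 21.0) = 1.0882
FG = 259/(259 − 10.7) = 1.0431
ABV = (1.0882 − 1.0431)·131.25

5.9249 % ABV


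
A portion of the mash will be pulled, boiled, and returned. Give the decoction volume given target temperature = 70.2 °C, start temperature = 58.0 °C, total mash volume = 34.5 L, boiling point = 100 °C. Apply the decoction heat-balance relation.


V_dec = V_total·(T_target − T_start)/(T_boil − T_start)
V_dec = 34.5·(70.2 − 58.0)/(100 − 58.0)

10.0214 L


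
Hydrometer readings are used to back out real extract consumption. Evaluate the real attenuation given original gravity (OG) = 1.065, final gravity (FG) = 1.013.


AA = (OG−FG)/(OG−1)·100;  RA = AA·0.8192
AA = (1.065 − 1.013)/(1.065 − 1)·100 = 80.0000
RA = 80.0000·0.8192

65.5360 %


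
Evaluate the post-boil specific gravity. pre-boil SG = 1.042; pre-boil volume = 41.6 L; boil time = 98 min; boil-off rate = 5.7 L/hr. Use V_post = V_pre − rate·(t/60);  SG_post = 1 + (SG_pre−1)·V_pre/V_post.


V_post = 41.6 − 5.7·(98/60) = 32.2900
SG_post = 1 + (1.042 − 1)·41.6/32.2900

1.0541


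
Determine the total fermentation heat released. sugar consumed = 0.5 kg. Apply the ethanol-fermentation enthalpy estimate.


Q = m_sugar · 590 kJ/kg
Q = 0.5 · 590

295.0000 kJ


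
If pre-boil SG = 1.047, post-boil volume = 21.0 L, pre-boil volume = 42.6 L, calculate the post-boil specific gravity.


SG_post = 1 + (SG_pre − 1)·V_pre/V_post
pts_pre = (1.047 − 1)·1000 = 47.0000
pts_post = 47.0000·42.6/21.0 = 95.3429
SG_post = 1 + 95.3429/1000

1.0953


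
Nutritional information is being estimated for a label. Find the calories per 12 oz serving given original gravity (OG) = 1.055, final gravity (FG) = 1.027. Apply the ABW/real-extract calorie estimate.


ABW = (OG−FG)·131.25·0.79/FG;  °P = 259 − 259/SG (for OG→OE and FG→AE);  RE = 0.1808·OE + 0.8192·AE;  Cal = (6.9·ABW + 4·(RE−0.1))·FG·3.55
ABW = (1.055 − 1.027)·131.25·0.79/1.027 = 2.8269
OE = 259 − 259/1.055 = 13.5024 °P
AE = 259 − 259/1.027 = 6.8092 °P
RE = 0.1808·13.5024 + 0.8192·6.8092 = 8.0193 °P
Cal = (6.9·2.8269 + 4·(8.0193−0.1))·1.027·3.55

186.6052 kcal


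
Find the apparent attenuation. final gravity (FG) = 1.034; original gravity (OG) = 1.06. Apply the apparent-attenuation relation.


AA = (OG − FG)/(OG − 1) · 100
AA = (1.06 − 1.034)/(1.06 − 1) · 100

43.3333 %


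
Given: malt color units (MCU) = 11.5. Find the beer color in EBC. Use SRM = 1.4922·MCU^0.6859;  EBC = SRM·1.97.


SRM = 1.4922·11.5^0.6859 = 7.9682
EBC = 7.9682·1.97

15.6973 EBC


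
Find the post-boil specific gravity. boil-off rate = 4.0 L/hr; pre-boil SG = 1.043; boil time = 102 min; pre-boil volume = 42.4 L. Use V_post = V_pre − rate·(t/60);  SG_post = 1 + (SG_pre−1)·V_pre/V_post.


V_post = 42.4 − 4.0·(102/60) = 35.6000
SG_post = 1 + (1.043 − 1)·42.4/35.6000

1.0512


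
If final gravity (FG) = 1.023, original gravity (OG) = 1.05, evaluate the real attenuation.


AA = (OG−FG)/(OG−1)·100;  RA = AA·0.8192
AA = (1.05 − 1.023)/(1.05 − 1)·100 = 54.0000
RA = 54.0000·0.8192

44.2368 %


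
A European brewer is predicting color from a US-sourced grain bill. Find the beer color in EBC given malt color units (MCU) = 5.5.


SRM = 1.4922·MCU^0.6859;  EBC = SRM·1.97
SRM = 1.4922·5.5^0.6859 = 4.8044
EBC = 4.8044·1.97

9.4647 EBC


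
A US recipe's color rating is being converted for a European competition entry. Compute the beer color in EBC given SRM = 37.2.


EBC = SRM · 1.97
EBC = 37.2 · 1.97

73.2840 EBC


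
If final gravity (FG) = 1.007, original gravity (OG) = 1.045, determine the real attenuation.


AA = (OG−FG)/(OG−1)·100;  RA = AA·0.8192
AA = (1.045 − 1.007)/(1.045 − 1)·100 = 84.4444
RA = 84.4444·0.8192

69.1769 %


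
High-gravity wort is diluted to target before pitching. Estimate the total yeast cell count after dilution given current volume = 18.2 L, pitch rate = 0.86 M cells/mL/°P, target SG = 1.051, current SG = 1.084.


V_w = V·((SG_c−1)/(SG_t−1)−1);  °P = 259 − 259/SG_t;  cells = rate·(V+V_w)·°P
V_w = 18.2·((1.084−1)/(1.051−1)−1) = 11.7765
V_final = 18.2 + 11.7765 = 29.9765
°P = 259 − 259/1.051 = 12.5680
cells = 0.86·29.9765·12.5680

324.0009 billion cells


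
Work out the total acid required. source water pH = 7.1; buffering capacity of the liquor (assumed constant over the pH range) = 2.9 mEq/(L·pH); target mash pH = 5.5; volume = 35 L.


acid = buffering capacity · (pH_source − pH_target) · V
acid = 2.9 · (7.1 − 5.5) · 35

162.4000 mEq


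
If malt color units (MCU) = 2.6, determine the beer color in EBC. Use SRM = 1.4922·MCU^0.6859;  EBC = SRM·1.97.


SRM = 1.4922·2.6^0.6859 = 2.8738
EBC = 2.8738·1.97

5.6614 EBC


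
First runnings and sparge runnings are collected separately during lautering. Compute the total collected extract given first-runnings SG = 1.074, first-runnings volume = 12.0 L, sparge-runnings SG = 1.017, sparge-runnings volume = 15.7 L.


total = Σ (SG_i − 1)·1000·V_i
first = (1.074 − 1)·1000·12.0 = 888.0000
sparge = (1.017 − 1)·1000·15.7 = 266.9000
total = 888.0000 + 266.9000

1154.9000 gravity·L


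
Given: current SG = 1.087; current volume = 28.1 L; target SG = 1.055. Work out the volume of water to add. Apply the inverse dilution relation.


V_water = V·((SG_curr − 1)/(SG_target − 1) − 1)
V_water = 28.1·((1.087 − 1)/(1.055 − 1) − 1)

16.3491 L


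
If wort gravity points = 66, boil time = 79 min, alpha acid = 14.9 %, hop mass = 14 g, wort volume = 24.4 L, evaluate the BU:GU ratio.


U = 1.65·0.000125^(GP/1000)·(1−e^(−0.04t))/4.15;  IBU = (α/100)·m·U·1000/V;  BU:GU = IBU/GP
U = 1.65·0.000125^(66/1000)·(1−e^(−0.04·79))/4.15 = 0.2104
IBU = (14.9/100)·14·0.2104·1000/24.4 = 17.9858
BU:GU = 17.9858/66

0.2725


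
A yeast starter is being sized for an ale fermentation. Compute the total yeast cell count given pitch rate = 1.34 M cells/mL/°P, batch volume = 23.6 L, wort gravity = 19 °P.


cells (billions) = rate · V_L · °P
cells = 1.34 · 23.6 · 19

600.8560 billion cells


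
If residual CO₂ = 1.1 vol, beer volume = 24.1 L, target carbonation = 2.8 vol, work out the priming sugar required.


sugar = (target − residual)·4.0·V
sugar = (2.8 − 1.1)·4.0·24.1

163.8800 g


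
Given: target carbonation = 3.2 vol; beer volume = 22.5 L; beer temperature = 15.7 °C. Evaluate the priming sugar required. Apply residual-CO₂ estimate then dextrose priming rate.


residual = 14.695·(0.01821 + 0.09011·e^(−0.04·T));  sugar = (target − residual)·4.0·V
residual = 14.695·(0.01821 + 0.09011·e^(−0.04·15.7)) = 0.9742
sugar = (3.2 − 0.9742)·4.0·22.5

200.3177 g


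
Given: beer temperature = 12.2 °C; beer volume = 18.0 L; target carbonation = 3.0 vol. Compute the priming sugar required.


residual = 14.695·(0.01821 + 0.09011·e^(−0.04·T));  sugar = (target − residual)·4.0·V
residual = 14.695·(0.01821 + 0.09011·e^(−0.04·12.2)) = 1.0804
sugar = (3.0 − 1.0804)·4.0·18.0

138.2084 g


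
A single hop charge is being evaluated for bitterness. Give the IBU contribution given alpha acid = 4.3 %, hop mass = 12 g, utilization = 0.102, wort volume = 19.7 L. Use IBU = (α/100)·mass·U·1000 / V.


IBU = (4.3/100)·12·0.102·1000 / 19.7

2.6717 IBU


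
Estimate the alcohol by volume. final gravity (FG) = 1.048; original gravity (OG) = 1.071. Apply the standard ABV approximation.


ABV = (OG − FG) · 131.25
ABV = (1.071 − 1.048) · 131.25

3.0187 % ABV


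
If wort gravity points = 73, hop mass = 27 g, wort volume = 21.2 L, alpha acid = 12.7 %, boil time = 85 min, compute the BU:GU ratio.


U = 1.65·0.000125^(GP/1000)·(1−e^(−0.04t))/4.15;  IBU = (α/100)·m·U·1000/V;  BU:GU = IBU/GP
U = 1.65·0.000125^(73/1000)·(1−e^(−0.04·85))/4.15 = 0.1994
IBU = (12.7/100)·27·0.1994·1000/21.2 = 32.2553
BU:GU = 32.2553/73

0.4419


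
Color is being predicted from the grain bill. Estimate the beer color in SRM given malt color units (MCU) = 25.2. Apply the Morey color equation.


SRM = 1.4922 · MCU^0.6859
SRM = 1.4922 · 25.2^0.6859

13.6473 SRM


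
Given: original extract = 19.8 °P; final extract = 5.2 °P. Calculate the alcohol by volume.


SG = 259/(259 − P);  ABV = (OG − FG)·131.25
OG = 259/(259 − 19.8) = 1.0828
FG = 259/(259 − 5.2) = 1.0205
ABV = (1.0828 − 1.0205)·131.25

8.1752 % ABV


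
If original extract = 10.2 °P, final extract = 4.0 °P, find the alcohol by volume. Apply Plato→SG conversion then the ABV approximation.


SG = 259/(259 − P);  ABV = (OG − FG)·131.25
OG = 259/(259 − 10.2) = 1.0410
FG = 259/(259 − 4.0) = 1.0157
ABV = (1.0410 − 1.0157)·131.25

3.3220 % ABV


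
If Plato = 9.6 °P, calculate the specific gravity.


SG = 259/(259 − P)
SG = 259/(259 − 9.6)

1.0385


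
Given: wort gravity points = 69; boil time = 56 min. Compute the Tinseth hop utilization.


U = 1.65·0.000125^(GP/1000) · (1 − e^(−0.04·t))/4.15
bigness = 1.65·0.000125^(69/1000) = 0.8875
boil_factor = (1 − e^(−0.04·56))/4.15 = 0.2153
U = 0.8875 · 0.2153

0.1911


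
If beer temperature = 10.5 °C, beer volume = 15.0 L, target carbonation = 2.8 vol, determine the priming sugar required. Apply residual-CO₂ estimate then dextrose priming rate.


residual = 14.695·(0.01821 + 0.09011·e^(−0.04·T));  sugar = (target − residual)·4.0·V
residual = 14.695·(0.01821 + 0.09011·e^(−0.04·10.5)) = 1.1376
sugar = (2.8 − 1.1376)·4.0·15.0

99.7419 g


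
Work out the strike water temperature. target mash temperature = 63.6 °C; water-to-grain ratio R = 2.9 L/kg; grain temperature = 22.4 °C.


T_strike = (0.41/R)·(T_mash − T_grain) + T_mash
T_strike = (0.41/2.9)·(63.6 − 22.4) + 63.6

69.4248 °C


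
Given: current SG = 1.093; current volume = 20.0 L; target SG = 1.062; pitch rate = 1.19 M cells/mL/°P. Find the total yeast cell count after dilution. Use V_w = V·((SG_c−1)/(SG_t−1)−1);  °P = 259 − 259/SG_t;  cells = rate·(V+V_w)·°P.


V_w = 20.0·((1.093−1)/(1.062−1)−1) = 10.0000
V_final = 20.0 + 10.0000 = 30.0000
°P = 259 − 259/1.062 = 15.1205
cells = 1.19·30.0000·15.1205

539.8028 billion cells


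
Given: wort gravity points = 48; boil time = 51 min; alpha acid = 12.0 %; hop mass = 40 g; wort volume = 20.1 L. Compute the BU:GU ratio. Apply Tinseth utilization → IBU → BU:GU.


U = 1.65·0.000125^(GP/1000)·(1−e^(−0.04t))/4.15;  IBU = (α/100)·m·U·1000/V;  BU:GU = IBU/GP
U = 1.65·0.000125^(48/1000)·(1−e^(−0.04·51))/4.15 = 0.2247
IBU = (12.0/100)·40·0.2247·1000/20.1 = 53.6584
BU:GU = 53.6584/48

1.1179


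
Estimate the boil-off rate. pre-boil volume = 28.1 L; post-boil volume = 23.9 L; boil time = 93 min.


rate = (V_pre − V_post) / (t_min/60)
rate = (28.1 − 23.9) / (93/60)

2.7097 L/hr


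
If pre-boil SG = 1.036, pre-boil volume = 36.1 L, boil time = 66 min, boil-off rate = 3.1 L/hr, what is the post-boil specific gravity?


V_post = V_pre − rate·(t/60);  SG_post = 1 + (SG_pre−1)·V_pre/V_post
V_post = 36.1 − 3.1·(66/60) = 32.6900
SG_post = 1 + (1.036 − 1)·36.1/32.6900

1.0398


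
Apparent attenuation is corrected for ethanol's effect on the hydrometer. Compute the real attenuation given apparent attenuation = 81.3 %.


RA = AA · 0.8192
RA = 81.3 · 0.8192

66.6010 %


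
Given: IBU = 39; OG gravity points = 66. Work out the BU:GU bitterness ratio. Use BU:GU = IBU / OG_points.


BU:GU = 39 / 66

0.5909


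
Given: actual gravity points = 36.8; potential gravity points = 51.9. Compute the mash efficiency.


efficiency = actual / potential × 100
efficiency = 36.8 / 51.9 × 100

70.9056 %


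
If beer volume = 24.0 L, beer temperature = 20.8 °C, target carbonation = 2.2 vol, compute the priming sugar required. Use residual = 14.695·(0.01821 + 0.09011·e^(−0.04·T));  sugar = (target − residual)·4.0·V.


residual = 14.695·(0.01821 + 0.09011·e^(−0.04·20.8)) = 0.8438
sugar = (2.2 − 0.8438)·4.0·24.0

130.1910 g


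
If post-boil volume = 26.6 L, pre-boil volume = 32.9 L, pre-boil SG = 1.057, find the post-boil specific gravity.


SG_post = 1 + (SG_pre − 1)·V_pre/V_post
pts_pre = (1.057 − 1)·1000 = 57.0000
pts_post = 57.0000·32.9/26.6 = 70.5000
SG_post = 1 + 70.5000/1000

1.0705


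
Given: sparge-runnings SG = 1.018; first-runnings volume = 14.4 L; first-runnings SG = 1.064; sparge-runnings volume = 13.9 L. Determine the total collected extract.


total = Σ (SG_i − 1)·1000·V_i
first = (1.064 − 1)·1000·14.4 = 921.6000
sparge = (1.018 − 1)·1000·13.9 = 250.2000
total = 921.6000 + 250.2000

1171.8000 gravity·L


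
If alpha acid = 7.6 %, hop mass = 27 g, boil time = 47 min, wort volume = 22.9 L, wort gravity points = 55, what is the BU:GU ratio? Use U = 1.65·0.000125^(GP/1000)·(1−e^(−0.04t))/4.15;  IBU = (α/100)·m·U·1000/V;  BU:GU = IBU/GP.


U = 1.65·0.000125^(55/1000)·(1−e^(−0.04·47))/4.15 = 0.2055
IBU = (7.6/100)·27·0.2055·1000/22.9 = 18.4163
BU:GU = 18.4163/55

0.3348


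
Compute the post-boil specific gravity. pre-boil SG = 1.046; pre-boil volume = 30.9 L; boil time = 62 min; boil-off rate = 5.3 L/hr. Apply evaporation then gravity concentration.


V_post = V_pre − rate·(t/60);  SG_post = 1 + (SG_pre−1)·V_pre/V_post
V_post = 30.9 − 5.3·(62/60) = 25.4233
SG_post = 1 + (1.046 − 1)·30.9/25.4233

1.0559


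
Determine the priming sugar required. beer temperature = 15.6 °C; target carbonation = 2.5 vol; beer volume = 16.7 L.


residual = 14.695·(0.01821 + 0.09011·e^(−0.04·T));  sugar = (target − residual)·4.0·V
residual = 14.695·(0.01821 + 0.09011·e^(−0.04·15.6)) = 0.9771
sugar = (2.5 − 0.9771)·4.0·16.7

101.7310 g


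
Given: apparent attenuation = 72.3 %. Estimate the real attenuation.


RA = AA · 0.8192
RA = 72.3 · 0.8192

59.2282 %


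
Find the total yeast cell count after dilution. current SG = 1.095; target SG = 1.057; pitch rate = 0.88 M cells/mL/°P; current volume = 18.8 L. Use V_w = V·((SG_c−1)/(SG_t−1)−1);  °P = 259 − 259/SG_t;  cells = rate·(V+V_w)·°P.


V_w = 18.8·((1.095−1)/(1.057−1)−1) = 12.5333
V_final = 18.8 + 12.5333 = 31.3333
°P = 259 − 259/1.057 = 13.9669
cells = 0.88·31.3333·13.9669

385.1136 billion cells


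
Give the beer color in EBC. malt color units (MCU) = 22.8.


SRM = 1.4922·MCU^0.6859;  EBC = SRM·1.97
SRM = 1.4922·22.8^0.6859 = 12.7419
EBC = 12.7419·1.97

25.1016 EBC


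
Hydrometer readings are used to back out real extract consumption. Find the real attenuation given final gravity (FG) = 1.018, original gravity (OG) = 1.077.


AA = (OG−FG)/(OG−1)·100;  RA = AA·0.8192
AA = (1.077 − 1.018)/(1.077 − 1)·100 = 76.6234
RA = 76.6234·0.8192

62.7699 %


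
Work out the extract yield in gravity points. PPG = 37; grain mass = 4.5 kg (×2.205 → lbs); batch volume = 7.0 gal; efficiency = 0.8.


points = lbs × PPG × eff / vol
lbs = 4.5 × 2.205 = 9.9225
points = 9.9225 × 37 × 0.8 / 7.0

41.9580 points


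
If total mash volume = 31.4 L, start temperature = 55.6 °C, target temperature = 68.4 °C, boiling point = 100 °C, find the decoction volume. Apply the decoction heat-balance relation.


V_dec = V_total·(T_target − T_start)/(T_boil − T_start)
V_dec = 31.4·(68.4 − 55.6)/(100 − 55.6)

9.0523 L


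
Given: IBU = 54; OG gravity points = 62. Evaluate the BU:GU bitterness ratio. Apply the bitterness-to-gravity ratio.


BU:GU = IBU / OG_points
BU:GU = 54 / 62

0.8710


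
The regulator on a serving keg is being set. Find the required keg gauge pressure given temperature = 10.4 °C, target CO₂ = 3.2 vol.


psi = vols/(0.01821 + 0.09011·e^(−0.04·T)) − 14.695
psi = 3.2/(0.01821 + 0.09011·e^(−0.04·10.4)) − 14.695

26.5135 psi


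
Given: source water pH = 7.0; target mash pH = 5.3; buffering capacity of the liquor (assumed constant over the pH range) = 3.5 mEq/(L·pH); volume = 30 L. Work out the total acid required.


acid = buffering capacity · (pH_source − pH_target) · V
acid = 3.5 · (7.0 − 5.3) · 30

178.5000 mEq


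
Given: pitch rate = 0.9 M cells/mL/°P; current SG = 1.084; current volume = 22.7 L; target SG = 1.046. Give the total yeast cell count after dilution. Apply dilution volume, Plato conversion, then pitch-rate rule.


V_w = V·((SG_c−1)/(SG_t−1)−1);  °P = 259 − 259/SG_t;  cells = rate·(V+V_w)·°P
V_w = 22.7·((1.084−1)/(1.046−1)−1) = 18.7522
V_final = 22.7 + 18.7522 = 41.4522
°P = 259 − 259/1.046 = 11.3901
cells = 0.9·41.4522·11.3901

424.9284 billion cells


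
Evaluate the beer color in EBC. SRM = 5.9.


EBC = SRM · 1.97
EBC = 5.9 · 1.97

11.6230 EBC


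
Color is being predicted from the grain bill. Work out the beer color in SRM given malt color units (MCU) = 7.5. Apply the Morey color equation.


SRM = 1.4922 · MCU^0.6859
SRM = 1.4922 · 7.5^0.6859

5.9434 SRM


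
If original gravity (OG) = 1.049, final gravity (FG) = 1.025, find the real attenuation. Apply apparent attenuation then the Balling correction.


AA = (OG−FG)/(OG−1)·100;  RA = AA·0.8192
AA = (1.049 − 1.025)/(1.049 − 1)·100 = 48.9796
RA = 48.9796·0.8192

40.1241 %


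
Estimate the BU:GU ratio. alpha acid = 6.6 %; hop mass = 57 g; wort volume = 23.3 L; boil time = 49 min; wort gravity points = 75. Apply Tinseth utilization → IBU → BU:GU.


U = 1.65·0.000125^(GP/1000)·(1−e^(−0.04t))/4.15;  IBU = (α/100)·m·U·1000/V;  BU:GU = IBU/GP
U = 1.65·0.000125^(75/1000)·(1−e^(−0.04·49))/4.15 = 0.1741
IBU = (6.6/100)·57·0.1741·1000/23.3 = 28.1081
BU:GU = 28.1081/75

0.3748


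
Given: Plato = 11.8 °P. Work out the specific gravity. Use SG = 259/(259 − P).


SG = 259/(259 − 11.8)

1.0477


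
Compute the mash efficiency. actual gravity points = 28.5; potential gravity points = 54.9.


efficiency = actual / potential × 100
efficiency = 28.5 / 54.9 × 100

51.9126 %


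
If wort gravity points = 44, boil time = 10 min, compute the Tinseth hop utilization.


U = 1.65·0.000125^(GP/1000) · (1 − e^(−0.04·t))/4.15
bigness = 1.65·0.000125^(44/1000) = 1.1111
boil_factor = (1 − e^(−0.04·10))/4.15 = 0.0794
U = 1.1111 · 0.0794

0.0883


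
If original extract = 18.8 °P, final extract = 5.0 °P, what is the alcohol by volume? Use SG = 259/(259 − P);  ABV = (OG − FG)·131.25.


OG = 259/(259 − 18.8) = 1.0783
FG = 259/(259 − 5.0) = 1.0197
ABV = (1.0783 − 1.0197)·131.25

7.6890 % ABV


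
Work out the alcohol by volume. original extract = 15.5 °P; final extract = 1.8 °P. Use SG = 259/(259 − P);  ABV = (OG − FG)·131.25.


OG = 259/(259 − 15.5) = 1.0637
FG = 259/(259 − 1.8) = 1.0070
ABV = (1.0637 − 1.0070)·131.25

7.4362 % ABV


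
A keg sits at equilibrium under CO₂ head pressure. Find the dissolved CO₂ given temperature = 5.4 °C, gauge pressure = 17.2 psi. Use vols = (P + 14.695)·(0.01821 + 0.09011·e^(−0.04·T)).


vols = (17.2 + 14.695)·(0.01821 + 0.09011·e^(−0.04·5.4))

2.8965 volumes


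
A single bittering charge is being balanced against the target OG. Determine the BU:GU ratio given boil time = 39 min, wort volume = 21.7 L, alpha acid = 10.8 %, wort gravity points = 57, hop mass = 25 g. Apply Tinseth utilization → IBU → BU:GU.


U = 1.65·0.000125^(GP/1000)·(1−e^(−0.04t))/4.15;  IBU = (α/100)·m·U·1000/V;  BU:GU = IBU/GP
U = 1.65·0.000125^(57/1000)·(1−e^(−0.04·39))/4.15 = 0.1882
IBU = (10.8/100)·25·0.1882·1000/21.7 = 23.4108
BU:GU = 23.4108/57

0.4107


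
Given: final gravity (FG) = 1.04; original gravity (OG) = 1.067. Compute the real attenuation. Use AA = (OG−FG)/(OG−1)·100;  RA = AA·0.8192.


AA = (1.067 − 1.04)/(1.067 − 1)·100 = 40.2985
RA = 40.2985·0.8192

33.0125 %


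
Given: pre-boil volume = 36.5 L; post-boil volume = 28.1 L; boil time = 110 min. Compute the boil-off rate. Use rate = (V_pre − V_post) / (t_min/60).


rate = (36.5 − 28.1) / (110/60)

4.5818 L/hr


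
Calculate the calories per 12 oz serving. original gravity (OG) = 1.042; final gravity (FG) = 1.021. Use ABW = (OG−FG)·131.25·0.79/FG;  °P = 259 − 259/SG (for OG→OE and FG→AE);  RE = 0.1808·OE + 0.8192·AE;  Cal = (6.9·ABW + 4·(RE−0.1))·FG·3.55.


ABW = (1.042 − 1.021)·131.25·0.79/1.021 = 2.1327
OE = 259 − 259/1.042 = 10.4395 °P
AE = 259 − 259/1.021 = 5.3271 °P
RE = 0.1808·10.4395 + 0.8192·5.3271 = 6.2515 °P
Cal = (6.9·2.1327 + 4·(6.2515−0.1))·1.021·3.55

142.5213 kcal


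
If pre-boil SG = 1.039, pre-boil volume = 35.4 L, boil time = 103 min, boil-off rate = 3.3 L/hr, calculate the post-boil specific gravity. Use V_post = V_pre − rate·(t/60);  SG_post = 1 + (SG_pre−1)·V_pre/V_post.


V_post = 35.4 − 3.3·(103/60) = 29.7350
SG_post = 1 + (1.039 − 1)·35.4/29.7350

1.0464


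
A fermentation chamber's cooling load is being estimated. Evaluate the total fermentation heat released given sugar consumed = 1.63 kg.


Q = m_sugar · 590 kJ/kg
Q = 1.63 · 590

961.7000 kJ


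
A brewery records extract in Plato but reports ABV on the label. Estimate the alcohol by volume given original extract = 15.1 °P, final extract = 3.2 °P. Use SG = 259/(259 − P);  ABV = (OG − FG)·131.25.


OG = 259/(259 − 15.1) = 1.0619
FG = 259/(259 − 3.2) = 1.0125
ABV = (1.0619 − 1.0125)·131.25

6.4839 % ABV


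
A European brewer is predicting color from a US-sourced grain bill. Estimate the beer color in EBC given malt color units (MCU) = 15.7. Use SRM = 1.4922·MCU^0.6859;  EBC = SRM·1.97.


SRM = 1.4922·15.7^0.6859 = 9.8649
EBC = 9.8649·1.97

19.4339 EBC


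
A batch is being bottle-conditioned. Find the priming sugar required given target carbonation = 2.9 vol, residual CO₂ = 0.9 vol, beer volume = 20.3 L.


sugar = (target − residual)·4.0·V
sugar = (2.9 − 0.9)·4.0·20.3

162.4000 g


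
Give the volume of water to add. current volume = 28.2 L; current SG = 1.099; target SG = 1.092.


V_water = V·((SG_curr − 1)/(SG_target − 1) − 1)
V_water = 28.2·((1.099 − 1)/(1.092 − 1) − 1)

2.1457 L


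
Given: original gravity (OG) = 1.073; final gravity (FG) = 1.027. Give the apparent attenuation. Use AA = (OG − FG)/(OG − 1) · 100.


AA = (1.073 − 1.027)/(1.073 − 1) · 100

63.0137 %


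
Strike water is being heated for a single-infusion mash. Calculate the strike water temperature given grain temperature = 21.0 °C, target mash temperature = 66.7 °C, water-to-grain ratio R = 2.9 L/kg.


T_strike = (0.41/R)·(T_mash − T_grain) + T_mash
T_strike = (0.41/2.9)·(66.7 − 21.0) + 66.7

73.1610 °C


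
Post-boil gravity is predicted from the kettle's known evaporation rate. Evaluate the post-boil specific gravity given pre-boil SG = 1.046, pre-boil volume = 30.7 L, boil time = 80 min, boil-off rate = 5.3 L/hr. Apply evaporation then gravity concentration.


V_post = V_pre − rate·(t/60);  SG_post = 1 + (SG_pre−1)·V_pre/V_post
V_post = 30.7 − 5.3·(80/60) = 23.6333
SG_post = 1 + (1.046 − 1)·30.7/23.6333

1.0598


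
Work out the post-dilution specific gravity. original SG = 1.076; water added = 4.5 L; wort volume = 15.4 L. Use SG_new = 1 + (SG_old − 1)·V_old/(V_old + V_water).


pts = (1.076 − 1)·1000·15.4/(15.4 + 4.5) = 58.8141
SG_new = 1 + 58.8141/1000

1.0588


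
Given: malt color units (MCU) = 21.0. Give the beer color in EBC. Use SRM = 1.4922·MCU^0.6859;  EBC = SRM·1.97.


SRM = 1.4922·21.0^0.6859 = 12.0431
EBC = 12.0431·1.97

23.7249 EBC


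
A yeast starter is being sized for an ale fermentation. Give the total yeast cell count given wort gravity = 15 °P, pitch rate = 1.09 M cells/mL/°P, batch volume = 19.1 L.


cells (billions) = rate · V_L · °P
cells = 1.09 · 19.1 · 15

312.2850 billion cells


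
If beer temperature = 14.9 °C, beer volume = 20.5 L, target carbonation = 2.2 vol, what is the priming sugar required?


residual = 14.695·(0.01821 + 0.09011·e^(−0.04·T));  sugar = (target − residual)·4.0·V
residual = 14.695·(0.01821 + 0.09011·e^(−0.04·14.9)) = 0.9972
sugar = (2.2 − 0.9972)·4.0·20.5

98.6274 g


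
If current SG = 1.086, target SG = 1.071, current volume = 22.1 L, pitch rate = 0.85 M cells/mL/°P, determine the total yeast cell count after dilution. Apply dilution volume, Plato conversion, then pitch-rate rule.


V_w = V·((SG_c−1)/(SG_t−1)−1);  °P = 259 − 259/SG_t;  cells = rate·(V+V_w)·°P
V_w = 22.1·((1.086−1)/(1.071−1)−1) = 4.6690
V_final = 22.1 + 4.6690 = 26.7690
°P = 259 − 259/1.071 = 17.1699
cells = 0.85·26.7690·17.1699

390.6789 billion cells


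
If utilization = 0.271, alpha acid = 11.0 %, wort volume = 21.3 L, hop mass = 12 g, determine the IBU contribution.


IBU = (α/100)·mass·U·1000 / V
IBU = (11.0/100)·12·0.271·1000 / 21.3

16.7944 IBU


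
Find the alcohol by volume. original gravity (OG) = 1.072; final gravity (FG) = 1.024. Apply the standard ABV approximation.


ABV = (OG − FG) · 131.25
ABV = (1.072 − 1.024) · 131.25

6.3000 % ABV


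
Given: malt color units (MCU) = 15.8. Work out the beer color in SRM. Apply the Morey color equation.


SRM = 1.4922 · MCU^0.6859
SRM = 1.4922 · 15.8^0.6859

9.9080 SRM


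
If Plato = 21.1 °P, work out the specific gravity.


SG = 259/(259 − P)
SG = 259/(259 − 21.1)

1.0887


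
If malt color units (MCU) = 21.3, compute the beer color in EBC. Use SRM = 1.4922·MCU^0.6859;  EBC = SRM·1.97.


SRM = 1.4922·21.3^0.6859 = 12.1608
EBC = 12.1608·1.97

23.9568 EBC


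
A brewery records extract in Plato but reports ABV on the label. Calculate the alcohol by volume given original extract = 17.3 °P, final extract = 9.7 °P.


SG = 259/(259 − P);  ABV = (OG − FG)·131.25
OG = 259/(259 − 17.3) = 1.0716
FG = 259/(259 − 9.7) = 1.0389
ABV = (1.0716 − 1.0389)·131.25

4.2876 % ABV


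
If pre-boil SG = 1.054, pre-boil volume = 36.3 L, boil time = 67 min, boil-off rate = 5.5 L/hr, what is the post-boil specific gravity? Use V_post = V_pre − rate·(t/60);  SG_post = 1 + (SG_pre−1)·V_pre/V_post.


V_post = 36.3 − 5.5·(67/60) = 30.1583
SG_post = 1 + (1.054 − 1)·36.3/30.1583

1.0650


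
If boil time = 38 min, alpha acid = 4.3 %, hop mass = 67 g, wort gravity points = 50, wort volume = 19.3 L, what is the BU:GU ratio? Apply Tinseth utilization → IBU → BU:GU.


U = 1.65·0.000125^(GP/1000)·(1−e^(−0.04t))/4.15;  IBU = (α/100)·m·U·1000/V;  BU:GU = IBU/GP
U = 1.65·0.000125^(50/1000)·(1−e^(−0.04·38))/4.15 = 0.1982
IBU = (4.3/100)·67·0.1982·1000/19.3 = 29.5855
BU:GU = 29.5855/50

0.5917


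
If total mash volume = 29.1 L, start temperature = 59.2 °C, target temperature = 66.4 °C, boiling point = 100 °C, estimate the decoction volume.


V_dec = V_total·(T_target − T_start)/(T_boil − T_start)
V_dec = 29.1·(66.4 − 59.2)/(100 − 59.2)

5.1353 L


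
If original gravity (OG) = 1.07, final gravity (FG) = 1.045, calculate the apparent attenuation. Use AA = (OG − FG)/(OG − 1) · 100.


AA = (1.07 − 1.045)/(1.07 − 1) · 100

35.7143 %


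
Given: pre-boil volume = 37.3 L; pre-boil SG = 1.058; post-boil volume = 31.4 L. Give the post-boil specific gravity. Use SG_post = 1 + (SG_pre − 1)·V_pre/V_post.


pts_pre = (1.058 − 1)·1000 = 58.0000
pts_post = 58.0000·37.3/31.4 = 68.8981
SG_post = 1 + 68.8981/1000

1.0689


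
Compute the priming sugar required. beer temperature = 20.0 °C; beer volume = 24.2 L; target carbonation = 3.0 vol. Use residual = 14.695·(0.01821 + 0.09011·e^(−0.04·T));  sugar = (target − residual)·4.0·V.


residual = 14.695·(0.01821 + 0.09011·e^(−0.04·20.0)) = 0.8626
sugar = (3.0 − 0.8626)·4.0·24.2

206.9020 g


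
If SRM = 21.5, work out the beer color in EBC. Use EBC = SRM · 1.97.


EBC = 21.5 · 1.97

42.3550 EBC


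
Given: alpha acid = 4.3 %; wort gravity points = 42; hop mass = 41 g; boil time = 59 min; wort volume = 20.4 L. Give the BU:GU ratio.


U = 1.65·0.000125^(GP/1000)·(1−e^(−0.04t))/4.15;  IBU = (α/100)·m·U·1000/V;  BU:GU = IBU/GP
U = 1.65·0.000125^(42/1000)·(1−e^(−0.04·59))/4.15 = 0.2468
IBU = (4.3/100)·41·0.2468·1000/20.4 = 21.3331
BU:GU = 21.3331/42

0.5079


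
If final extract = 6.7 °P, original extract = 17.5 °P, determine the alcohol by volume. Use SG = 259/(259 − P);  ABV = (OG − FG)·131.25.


OG = 259/(259 − 17.5) = 1.0725
FG = 259/(259 − 6.7) = 1.0266
ABV = (1.0725 − 1.0266)·131.25

6.0254 % ABV


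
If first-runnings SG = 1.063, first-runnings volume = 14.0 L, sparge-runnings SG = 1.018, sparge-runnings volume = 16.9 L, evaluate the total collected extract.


total = Σ (SG_i − 1)·1000·V_i
first = (1.063 − 1)·1000·14.0 = 882.0000
sparge = (1.018 − 1)·1000·16.9 = 304.2000
total = 882.0000 + 304.2000

1186.2000 gravity·L


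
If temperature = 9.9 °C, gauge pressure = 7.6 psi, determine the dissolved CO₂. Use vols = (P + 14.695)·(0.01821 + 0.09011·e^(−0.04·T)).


vols = (7.6 + 14.695)·(0.01821 + 0.09011·e^(−0.04·9.9))

1.7581 volumes


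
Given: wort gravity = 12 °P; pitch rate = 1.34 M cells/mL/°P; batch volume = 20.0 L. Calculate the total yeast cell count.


cells (billions) = rate · V_L · °P
cells = 1.34 · 20.0 · 12

321.6000 billion cells


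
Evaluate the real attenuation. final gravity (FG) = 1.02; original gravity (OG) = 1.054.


AA = (OG−FG)/(OG−1)·100;  RA = AA·0.8192
AA = (1.054 − 1.02)/(1.054 − 1)·100 = 62.9630
RA = 62.9630·0.8192

51.5793 %


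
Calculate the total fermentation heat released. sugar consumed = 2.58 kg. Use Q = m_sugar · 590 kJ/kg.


Q = 2.58 · 590

1522.2000 kJ


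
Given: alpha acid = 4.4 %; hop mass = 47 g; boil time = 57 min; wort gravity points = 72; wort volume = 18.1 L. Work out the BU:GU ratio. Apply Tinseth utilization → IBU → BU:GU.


U = 1.65·0.000125^(GP/1000)·(1−e^(−0.04t))/4.15;  IBU = (α/100)·m·U·1000/V;  BU:GU = IBU/GP
U = 1.65·0.000125^(72/1000)·(1−e^(−0.04·57))/4.15 = 0.1869
IBU = (4.4/100)·47·0.1869·1000/18.1 = 21.3513
BU:GU = 21.3513/72

0.2965


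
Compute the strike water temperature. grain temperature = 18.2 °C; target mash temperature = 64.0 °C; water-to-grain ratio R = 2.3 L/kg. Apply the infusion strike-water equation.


T_strike = (0.41/R)·(T_mash − T_grain) + T_mash
T_strike = (0.41/2.3)·(64.0 − 18.2) + 64.0

72.1643 °C


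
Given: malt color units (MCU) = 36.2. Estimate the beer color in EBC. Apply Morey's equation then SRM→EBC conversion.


SRM = 1.4922·MCU^0.6859;  EBC = SRM·1.97
SRM = 1.4922·36.2^0.6859 = 17.4963
EBC = 17.4963·1.97

34.4676 EBC


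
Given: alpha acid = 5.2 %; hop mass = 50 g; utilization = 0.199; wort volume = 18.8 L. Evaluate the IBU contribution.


IBU = (α/100)·mass·U·1000 / V
IBU = (5.2/100)·50·0.199·1000 / 18.8

27.5213 IBU


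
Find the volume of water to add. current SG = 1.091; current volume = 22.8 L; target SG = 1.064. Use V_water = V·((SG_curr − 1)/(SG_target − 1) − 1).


V_water = 22.8·((1.091 − 1)/(1.064 − 1) − 1)

9.6187 L


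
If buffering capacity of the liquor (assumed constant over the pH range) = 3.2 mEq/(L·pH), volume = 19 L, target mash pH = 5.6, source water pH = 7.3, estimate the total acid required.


acid = buffering capacity · (pH_source − pH_target) · V
acid = 3.2 · (7.3 − 5.6) · 19

103.3600 mEq


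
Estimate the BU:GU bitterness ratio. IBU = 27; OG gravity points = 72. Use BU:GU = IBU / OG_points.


BU:GU = 27 / 72

0.3750


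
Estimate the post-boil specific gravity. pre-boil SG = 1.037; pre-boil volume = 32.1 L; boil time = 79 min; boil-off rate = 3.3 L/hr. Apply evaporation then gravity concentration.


V_post = V_pre − rate·(t/60);  SG_post = 1 + (SG_pre−1)·V_pre/V_post
V_post = 32.1 − 3.3·(79/60) = 27.7550
SG_post = 1 + (1.037 − 1)·32.1/27.7550

1.0428


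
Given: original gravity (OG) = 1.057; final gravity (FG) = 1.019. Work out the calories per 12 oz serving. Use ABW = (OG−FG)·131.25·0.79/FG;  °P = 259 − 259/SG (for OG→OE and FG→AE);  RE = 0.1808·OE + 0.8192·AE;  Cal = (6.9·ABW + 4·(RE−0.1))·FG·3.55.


ABW = (1.057 − 1.019)·131.25·0.79/1.019 = 3.8667
OE = 259 − 259/1.057 = 13.9669 °P
AE = 259 − 259/1.019 = 4.8292 °P
RE = 0.1808·13.9669 + 0.8192·4.8292 = 6.4813 °P
Cal = (6.9·3.8667 + 4·(6.4813−0.1))·1.019·3.55

188.8499 kcal


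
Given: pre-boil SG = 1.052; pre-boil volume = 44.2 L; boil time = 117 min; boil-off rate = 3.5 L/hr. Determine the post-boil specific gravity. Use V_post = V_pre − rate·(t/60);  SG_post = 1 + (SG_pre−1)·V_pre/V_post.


V_post = 44.2 − 3.5·(117/60) = 37.3750
SG_post = 1 + (1.052 − 1)·44.2/37.3750

1.0615


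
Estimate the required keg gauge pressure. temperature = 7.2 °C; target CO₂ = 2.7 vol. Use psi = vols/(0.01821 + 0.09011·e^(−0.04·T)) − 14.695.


psi = 2.7/(0.01821 + 0.09011·e^(−0.04·7.2)) − 14.695

16.7842 psi


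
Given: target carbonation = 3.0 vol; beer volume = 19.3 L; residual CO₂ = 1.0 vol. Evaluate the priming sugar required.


sugar = (target − residual)·4.0·V
sugar = (3.0 − 1.0)·4.0·19.3

154.4000 g


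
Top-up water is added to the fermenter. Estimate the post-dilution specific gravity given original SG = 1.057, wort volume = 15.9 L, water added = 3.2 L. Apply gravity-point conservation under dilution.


SG_new = 1 + (SG_old − 1)·V_old/(V_old + V_water)
pts = (1.057 − 1)·1000·15.9/(15.9 + 3.2) = 47.4503
SG_new = 1 + 47.4503/1000

1.0475


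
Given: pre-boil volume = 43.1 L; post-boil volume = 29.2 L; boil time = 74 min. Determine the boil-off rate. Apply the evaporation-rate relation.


rate = (V_pre − V_post) / (t_min/60)
rate = (43.1 − 29.2) / (74/60)

11.2703 L/hr


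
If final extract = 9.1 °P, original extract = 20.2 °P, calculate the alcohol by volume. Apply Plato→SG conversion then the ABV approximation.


SG = 259/(259 − P);  ABV = (OG − FG)·131.25
OG = 259/(259 − 20.2) = 1.0846
FG = 259/(259 − 9.1) = 1.0364
ABV = (1.0846 − 1.0364)·131.25

6.3230 % ABV


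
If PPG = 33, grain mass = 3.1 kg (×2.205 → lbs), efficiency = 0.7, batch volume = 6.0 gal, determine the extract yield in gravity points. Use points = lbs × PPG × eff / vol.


lbs = 3.1 × 2.205 = 6.8355
points = 6.8355 × 33 × 0.7 / 6.0

26.3167 points


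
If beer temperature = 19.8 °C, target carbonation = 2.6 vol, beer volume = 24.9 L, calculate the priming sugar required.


residual = 14.695·(0.01821 + 0.09011·e^(−0.04·T));  sugar = (target − residual)·4.0·V
residual = 14.695·(0.01821 + 0.09011·e^(−0.04·19.8)) = 0.8674
sugar = (2.6 − 0.8674)·4.0·24.9

172.5708 g


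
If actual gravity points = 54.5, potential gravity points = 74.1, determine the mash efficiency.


efficiency = actual / potential × 100
efficiency = 54.5 / 74.1 × 100

73.5493 %


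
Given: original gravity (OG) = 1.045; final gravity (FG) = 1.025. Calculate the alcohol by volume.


ABV = (OG − FG) · 131.25
ABV = (1.045 − 1.025) · 131.25

2.6250 % ABV


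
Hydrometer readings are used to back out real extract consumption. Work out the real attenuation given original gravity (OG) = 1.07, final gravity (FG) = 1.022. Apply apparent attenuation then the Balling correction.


AA = (OG−FG)/(OG−1)·100;  RA = AA·0.8192
AA = (1.07 − 1.022)/(1.07 − 1)·100 = 68.5714
RA = 68.5714·0.8192

56.1737 %


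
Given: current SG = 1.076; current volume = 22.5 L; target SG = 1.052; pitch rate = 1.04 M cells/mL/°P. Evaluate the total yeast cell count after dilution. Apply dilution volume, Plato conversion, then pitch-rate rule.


V_w = V·((SG_c−1)/(SG_t−1)−1);  °P = 259 − 259/SG_t;  cells = rate·(V+V_w)·°P
V_w = 22.5·((1.076−1)/(1.052−1)−1) = 10.3846
V_final = 22.5 + 10.3846 = 32.8846
°P = 259 − 259/1.052 = 12.8023
cells = 1.04·32.8846·12.8023

437.8380 billion cells


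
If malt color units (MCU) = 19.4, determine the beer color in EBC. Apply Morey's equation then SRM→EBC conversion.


SRM = 1.4922·MCU^0.6859;  EBC = SRM·1.97
SRM = 1.4922·19.4^0.6859 = 11.4059
EBC = 11.4059·1.97

22.4697 EBC


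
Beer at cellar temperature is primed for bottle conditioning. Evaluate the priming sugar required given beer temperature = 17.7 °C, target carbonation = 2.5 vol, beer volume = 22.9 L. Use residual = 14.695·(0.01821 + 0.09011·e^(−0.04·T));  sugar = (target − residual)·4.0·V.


residual = 14.695·(0.01821 + 0.09011·e^(−0.04·17.7)) = 0.9199
sugar = (2.5 − 0.9199)·4.0·22.9

144.7355 g


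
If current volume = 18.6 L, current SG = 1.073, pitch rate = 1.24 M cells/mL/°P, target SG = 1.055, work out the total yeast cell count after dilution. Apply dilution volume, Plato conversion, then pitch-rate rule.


V_w = V·((SG_c−1)/(SG_t−1)−1);  °P = 259 − 259/SG_t;  cells = rate·(V+V_w)·°P
V_w = 18.6·((1.073−1)/(1.055−1)−1) = 6.0873
V_final = 18.6 + 6.0873 = 24.6873
°P = 259 − 259/1.055 = 13.5024
cells = 1.24·24.6873·13.5024

413.3375 billion cells


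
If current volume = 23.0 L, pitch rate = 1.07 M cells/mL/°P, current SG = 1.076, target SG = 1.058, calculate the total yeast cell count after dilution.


V_w = V·((SG_c−1)/(SG_t−1)−1);  °P = 259 − 259/SG_t;  cells = rate·(V+V_w)·°P
V_w = 23.0·((1.076−1)/(1.058−1)−1) = 7.1379
V_final = 23.0 + 7.1379 = 30.1379
°P = 259 − 259/1.058 = 14.1985
cells = 1.07·30.1379·14.1985

457.8670 billion cells


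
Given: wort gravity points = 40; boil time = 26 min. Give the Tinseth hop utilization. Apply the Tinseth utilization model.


U = 1.65·0.000125^(GP/1000) · (1 − e^(−0.04·t))/4.15
bigness = 1.65·0.000125^(40/1000) = 1.1518
boil_factor = (1 − e^(−0.04·26))/4.15 = 0.1558
U = 1.1518 · 0.1558

0.1794


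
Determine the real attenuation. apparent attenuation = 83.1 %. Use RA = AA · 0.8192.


RA = 83.1 · 0.8192

68.0755 %


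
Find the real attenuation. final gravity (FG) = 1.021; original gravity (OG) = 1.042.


AA = (OG−FG)/(OG−1)·100;  RA = AA·0.8192
AA = (1.042 − 1.021)/(1.042 − 1)·100 = 50.0000
RA = 50.0000·0.8192

40.9600 %


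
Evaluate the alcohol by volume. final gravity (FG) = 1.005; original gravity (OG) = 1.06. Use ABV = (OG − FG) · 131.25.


ABV = (1.06 − 1.005) · 131.25

7.2188 % ABV


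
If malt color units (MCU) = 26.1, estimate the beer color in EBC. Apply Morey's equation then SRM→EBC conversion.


SRM = 1.4922·MCU^0.6859;  EBC = SRM·1.97
SRM = 1.4922·26.1^0.6859 = 13.9798
EBC = 13.9798·1.97

27.5402 EBC


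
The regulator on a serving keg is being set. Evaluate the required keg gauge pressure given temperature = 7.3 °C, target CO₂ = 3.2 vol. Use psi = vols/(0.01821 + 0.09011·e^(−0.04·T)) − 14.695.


psi = 3.2/(0.01821 + 0.09011·e^(−0.04·7.3)) − 14.695

22.7313 psi
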